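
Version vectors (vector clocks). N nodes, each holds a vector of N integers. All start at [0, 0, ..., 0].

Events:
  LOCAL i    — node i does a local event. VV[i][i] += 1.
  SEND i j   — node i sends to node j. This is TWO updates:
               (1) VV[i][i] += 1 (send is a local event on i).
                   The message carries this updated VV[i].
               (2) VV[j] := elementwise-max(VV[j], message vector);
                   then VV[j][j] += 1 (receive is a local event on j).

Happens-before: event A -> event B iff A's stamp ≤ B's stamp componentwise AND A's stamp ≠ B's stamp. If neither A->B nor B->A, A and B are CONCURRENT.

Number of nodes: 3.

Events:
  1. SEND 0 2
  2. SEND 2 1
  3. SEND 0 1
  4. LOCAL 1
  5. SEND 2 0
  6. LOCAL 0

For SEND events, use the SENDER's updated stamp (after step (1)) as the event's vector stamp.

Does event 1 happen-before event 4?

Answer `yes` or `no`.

Answer: yes

Derivation:
Initial: VV[0]=[0, 0, 0]
Initial: VV[1]=[0, 0, 0]
Initial: VV[2]=[0, 0, 0]
Event 1: SEND 0->2: VV[0][0]++ -> VV[0]=[1, 0, 0], msg_vec=[1, 0, 0]; VV[2]=max(VV[2],msg_vec) then VV[2][2]++ -> VV[2]=[1, 0, 1]
Event 2: SEND 2->1: VV[2][2]++ -> VV[2]=[1, 0, 2], msg_vec=[1, 0, 2]; VV[1]=max(VV[1],msg_vec) then VV[1][1]++ -> VV[1]=[1, 1, 2]
Event 3: SEND 0->1: VV[0][0]++ -> VV[0]=[2, 0, 0], msg_vec=[2, 0, 0]; VV[1]=max(VV[1],msg_vec) then VV[1][1]++ -> VV[1]=[2, 2, 2]
Event 4: LOCAL 1: VV[1][1]++ -> VV[1]=[2, 3, 2]
Event 5: SEND 2->0: VV[2][2]++ -> VV[2]=[1, 0, 3], msg_vec=[1, 0, 3]; VV[0]=max(VV[0],msg_vec) then VV[0][0]++ -> VV[0]=[3, 0, 3]
Event 6: LOCAL 0: VV[0][0]++ -> VV[0]=[4, 0, 3]
Event 1 stamp: [1, 0, 0]
Event 4 stamp: [2, 3, 2]
[1, 0, 0] <= [2, 3, 2]? True. Equal? False. Happens-before: True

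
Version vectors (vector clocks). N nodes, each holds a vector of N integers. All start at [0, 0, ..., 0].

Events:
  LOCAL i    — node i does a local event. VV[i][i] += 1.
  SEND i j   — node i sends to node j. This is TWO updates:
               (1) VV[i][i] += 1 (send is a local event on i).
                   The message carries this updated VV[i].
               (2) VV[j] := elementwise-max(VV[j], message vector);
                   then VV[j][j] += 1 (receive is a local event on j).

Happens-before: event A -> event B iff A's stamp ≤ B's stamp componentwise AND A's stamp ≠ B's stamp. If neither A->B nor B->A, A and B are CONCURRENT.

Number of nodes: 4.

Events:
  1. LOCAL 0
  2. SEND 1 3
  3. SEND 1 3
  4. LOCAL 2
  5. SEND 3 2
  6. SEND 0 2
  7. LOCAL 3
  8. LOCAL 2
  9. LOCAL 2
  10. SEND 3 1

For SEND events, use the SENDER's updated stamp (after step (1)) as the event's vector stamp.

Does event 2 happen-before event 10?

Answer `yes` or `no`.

Initial: VV[0]=[0, 0, 0, 0]
Initial: VV[1]=[0, 0, 0, 0]
Initial: VV[2]=[0, 0, 0, 0]
Initial: VV[3]=[0, 0, 0, 0]
Event 1: LOCAL 0: VV[0][0]++ -> VV[0]=[1, 0, 0, 0]
Event 2: SEND 1->3: VV[1][1]++ -> VV[1]=[0, 1, 0, 0], msg_vec=[0, 1, 0, 0]; VV[3]=max(VV[3],msg_vec) then VV[3][3]++ -> VV[3]=[0, 1, 0, 1]
Event 3: SEND 1->3: VV[1][1]++ -> VV[1]=[0, 2, 0, 0], msg_vec=[0, 2, 0, 0]; VV[3]=max(VV[3],msg_vec) then VV[3][3]++ -> VV[3]=[0, 2, 0, 2]
Event 4: LOCAL 2: VV[2][2]++ -> VV[2]=[0, 0, 1, 0]
Event 5: SEND 3->2: VV[3][3]++ -> VV[3]=[0, 2, 0, 3], msg_vec=[0, 2, 0, 3]; VV[2]=max(VV[2],msg_vec) then VV[2][2]++ -> VV[2]=[0, 2, 2, 3]
Event 6: SEND 0->2: VV[0][0]++ -> VV[0]=[2, 0, 0, 0], msg_vec=[2, 0, 0, 0]; VV[2]=max(VV[2],msg_vec) then VV[2][2]++ -> VV[2]=[2, 2, 3, 3]
Event 7: LOCAL 3: VV[3][3]++ -> VV[3]=[0, 2, 0, 4]
Event 8: LOCAL 2: VV[2][2]++ -> VV[2]=[2, 2, 4, 3]
Event 9: LOCAL 2: VV[2][2]++ -> VV[2]=[2, 2, 5, 3]
Event 10: SEND 3->1: VV[3][3]++ -> VV[3]=[0, 2, 0, 5], msg_vec=[0, 2, 0, 5]; VV[1]=max(VV[1],msg_vec) then VV[1][1]++ -> VV[1]=[0, 3, 0, 5]
Event 2 stamp: [0, 1, 0, 0]
Event 10 stamp: [0, 2, 0, 5]
[0, 1, 0, 0] <= [0, 2, 0, 5]? True. Equal? False. Happens-before: True

Answer: yes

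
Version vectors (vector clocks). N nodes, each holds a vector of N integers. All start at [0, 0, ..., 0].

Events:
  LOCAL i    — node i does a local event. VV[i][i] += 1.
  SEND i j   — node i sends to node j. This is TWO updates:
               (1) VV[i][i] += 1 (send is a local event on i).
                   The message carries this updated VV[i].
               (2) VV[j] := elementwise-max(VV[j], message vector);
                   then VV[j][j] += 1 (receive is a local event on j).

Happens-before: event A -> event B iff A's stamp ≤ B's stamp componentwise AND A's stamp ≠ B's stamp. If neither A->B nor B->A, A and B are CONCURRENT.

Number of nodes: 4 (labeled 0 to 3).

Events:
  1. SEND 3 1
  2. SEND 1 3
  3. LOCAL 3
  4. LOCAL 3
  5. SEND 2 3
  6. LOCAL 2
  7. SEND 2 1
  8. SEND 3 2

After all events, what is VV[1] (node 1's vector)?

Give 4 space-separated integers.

Initial: VV[0]=[0, 0, 0, 0]
Initial: VV[1]=[0, 0, 0, 0]
Initial: VV[2]=[0, 0, 0, 0]
Initial: VV[3]=[0, 0, 0, 0]
Event 1: SEND 3->1: VV[3][3]++ -> VV[3]=[0, 0, 0, 1], msg_vec=[0, 0, 0, 1]; VV[1]=max(VV[1],msg_vec) then VV[1][1]++ -> VV[1]=[0, 1, 0, 1]
Event 2: SEND 1->3: VV[1][1]++ -> VV[1]=[0, 2, 0, 1], msg_vec=[0, 2, 0, 1]; VV[3]=max(VV[3],msg_vec) then VV[3][3]++ -> VV[3]=[0, 2, 0, 2]
Event 3: LOCAL 3: VV[3][3]++ -> VV[3]=[0, 2, 0, 3]
Event 4: LOCAL 3: VV[3][3]++ -> VV[3]=[0, 2, 0, 4]
Event 5: SEND 2->3: VV[2][2]++ -> VV[2]=[0, 0, 1, 0], msg_vec=[0, 0, 1, 0]; VV[3]=max(VV[3],msg_vec) then VV[3][3]++ -> VV[3]=[0, 2, 1, 5]
Event 6: LOCAL 2: VV[2][2]++ -> VV[2]=[0, 0, 2, 0]
Event 7: SEND 2->1: VV[2][2]++ -> VV[2]=[0, 0, 3, 0], msg_vec=[0, 0, 3, 0]; VV[1]=max(VV[1],msg_vec) then VV[1][1]++ -> VV[1]=[0, 3, 3, 1]
Event 8: SEND 3->2: VV[3][3]++ -> VV[3]=[0, 2, 1, 6], msg_vec=[0, 2, 1, 6]; VV[2]=max(VV[2],msg_vec) then VV[2][2]++ -> VV[2]=[0, 2, 4, 6]
Final vectors: VV[0]=[0, 0, 0, 0]; VV[1]=[0, 3, 3, 1]; VV[2]=[0, 2, 4, 6]; VV[3]=[0, 2, 1, 6]

Answer: 0 3 3 1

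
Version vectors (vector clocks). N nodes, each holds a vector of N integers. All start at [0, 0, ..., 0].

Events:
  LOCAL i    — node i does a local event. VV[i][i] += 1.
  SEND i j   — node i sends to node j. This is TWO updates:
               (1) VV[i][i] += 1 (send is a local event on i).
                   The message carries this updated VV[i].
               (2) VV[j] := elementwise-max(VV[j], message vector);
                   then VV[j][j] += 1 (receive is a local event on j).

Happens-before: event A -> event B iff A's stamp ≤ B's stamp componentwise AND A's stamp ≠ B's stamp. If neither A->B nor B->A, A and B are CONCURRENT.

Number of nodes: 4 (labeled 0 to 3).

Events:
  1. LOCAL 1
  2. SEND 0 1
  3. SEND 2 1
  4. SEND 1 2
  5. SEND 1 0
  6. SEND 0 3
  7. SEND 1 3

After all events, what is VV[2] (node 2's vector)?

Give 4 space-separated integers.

Initial: VV[0]=[0, 0, 0, 0]
Initial: VV[1]=[0, 0, 0, 0]
Initial: VV[2]=[0, 0, 0, 0]
Initial: VV[3]=[0, 0, 0, 0]
Event 1: LOCAL 1: VV[1][1]++ -> VV[1]=[0, 1, 0, 0]
Event 2: SEND 0->1: VV[0][0]++ -> VV[0]=[1, 0, 0, 0], msg_vec=[1, 0, 0, 0]; VV[1]=max(VV[1],msg_vec) then VV[1][1]++ -> VV[1]=[1, 2, 0, 0]
Event 3: SEND 2->1: VV[2][2]++ -> VV[2]=[0, 0, 1, 0], msg_vec=[0, 0, 1, 0]; VV[1]=max(VV[1],msg_vec) then VV[1][1]++ -> VV[1]=[1, 3, 1, 0]
Event 4: SEND 1->2: VV[1][1]++ -> VV[1]=[1, 4, 1, 0], msg_vec=[1, 4, 1, 0]; VV[2]=max(VV[2],msg_vec) then VV[2][2]++ -> VV[2]=[1, 4, 2, 0]
Event 5: SEND 1->0: VV[1][1]++ -> VV[1]=[1, 5, 1, 0], msg_vec=[1, 5, 1, 0]; VV[0]=max(VV[0],msg_vec) then VV[0][0]++ -> VV[0]=[2, 5, 1, 0]
Event 6: SEND 0->3: VV[0][0]++ -> VV[0]=[3, 5, 1, 0], msg_vec=[3, 5, 1, 0]; VV[3]=max(VV[3],msg_vec) then VV[3][3]++ -> VV[3]=[3, 5, 1, 1]
Event 7: SEND 1->3: VV[1][1]++ -> VV[1]=[1, 6, 1, 0], msg_vec=[1, 6, 1, 0]; VV[3]=max(VV[3],msg_vec) then VV[3][3]++ -> VV[3]=[3, 6, 1, 2]
Final vectors: VV[0]=[3, 5, 1, 0]; VV[1]=[1, 6, 1, 0]; VV[2]=[1, 4, 2, 0]; VV[3]=[3, 6, 1, 2]

Answer: 1 4 2 0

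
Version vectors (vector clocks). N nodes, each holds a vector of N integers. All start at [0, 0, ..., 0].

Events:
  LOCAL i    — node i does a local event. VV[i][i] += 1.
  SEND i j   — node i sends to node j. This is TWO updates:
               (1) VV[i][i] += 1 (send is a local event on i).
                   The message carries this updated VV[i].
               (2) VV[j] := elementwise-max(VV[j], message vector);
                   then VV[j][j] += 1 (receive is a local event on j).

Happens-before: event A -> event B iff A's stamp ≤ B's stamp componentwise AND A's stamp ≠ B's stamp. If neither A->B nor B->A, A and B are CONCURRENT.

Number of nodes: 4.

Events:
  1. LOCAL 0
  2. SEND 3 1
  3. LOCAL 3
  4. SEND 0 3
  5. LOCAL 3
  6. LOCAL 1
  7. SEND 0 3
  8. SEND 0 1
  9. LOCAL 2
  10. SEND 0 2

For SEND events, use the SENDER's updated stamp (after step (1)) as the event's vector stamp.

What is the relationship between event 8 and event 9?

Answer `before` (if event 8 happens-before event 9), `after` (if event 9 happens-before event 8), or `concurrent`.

Initial: VV[0]=[0, 0, 0, 0]
Initial: VV[1]=[0, 0, 0, 0]
Initial: VV[2]=[0, 0, 0, 0]
Initial: VV[3]=[0, 0, 0, 0]
Event 1: LOCAL 0: VV[0][0]++ -> VV[0]=[1, 0, 0, 0]
Event 2: SEND 3->1: VV[3][3]++ -> VV[3]=[0, 0, 0, 1], msg_vec=[0, 0, 0, 1]; VV[1]=max(VV[1],msg_vec) then VV[1][1]++ -> VV[1]=[0, 1, 0, 1]
Event 3: LOCAL 3: VV[3][3]++ -> VV[3]=[0, 0, 0, 2]
Event 4: SEND 0->3: VV[0][0]++ -> VV[0]=[2, 0, 0, 0], msg_vec=[2, 0, 0, 0]; VV[3]=max(VV[3],msg_vec) then VV[3][3]++ -> VV[3]=[2, 0, 0, 3]
Event 5: LOCAL 3: VV[3][3]++ -> VV[3]=[2, 0, 0, 4]
Event 6: LOCAL 1: VV[1][1]++ -> VV[1]=[0, 2, 0, 1]
Event 7: SEND 0->3: VV[0][0]++ -> VV[0]=[3, 0, 0, 0], msg_vec=[3, 0, 0, 0]; VV[3]=max(VV[3],msg_vec) then VV[3][3]++ -> VV[3]=[3, 0, 0, 5]
Event 8: SEND 0->1: VV[0][0]++ -> VV[0]=[4, 0, 0, 0], msg_vec=[4, 0, 0, 0]; VV[1]=max(VV[1],msg_vec) then VV[1][1]++ -> VV[1]=[4, 3, 0, 1]
Event 9: LOCAL 2: VV[2][2]++ -> VV[2]=[0, 0, 1, 0]
Event 10: SEND 0->2: VV[0][0]++ -> VV[0]=[5, 0, 0, 0], msg_vec=[5, 0, 0, 0]; VV[2]=max(VV[2],msg_vec) then VV[2][2]++ -> VV[2]=[5, 0, 2, 0]
Event 8 stamp: [4, 0, 0, 0]
Event 9 stamp: [0, 0, 1, 0]
[4, 0, 0, 0] <= [0, 0, 1, 0]? False
[0, 0, 1, 0] <= [4, 0, 0, 0]? False
Relation: concurrent

Answer: concurrent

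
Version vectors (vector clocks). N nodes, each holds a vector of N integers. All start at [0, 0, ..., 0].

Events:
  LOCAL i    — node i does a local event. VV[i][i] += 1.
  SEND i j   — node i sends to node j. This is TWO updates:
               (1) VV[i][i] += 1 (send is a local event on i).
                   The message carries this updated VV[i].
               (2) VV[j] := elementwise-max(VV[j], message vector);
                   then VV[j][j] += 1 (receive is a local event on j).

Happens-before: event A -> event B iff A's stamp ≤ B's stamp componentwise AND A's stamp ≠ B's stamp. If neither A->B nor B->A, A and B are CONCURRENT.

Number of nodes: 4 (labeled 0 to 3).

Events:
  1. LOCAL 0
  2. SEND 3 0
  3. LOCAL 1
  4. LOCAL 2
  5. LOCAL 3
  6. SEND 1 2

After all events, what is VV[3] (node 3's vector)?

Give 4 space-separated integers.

Initial: VV[0]=[0, 0, 0, 0]
Initial: VV[1]=[0, 0, 0, 0]
Initial: VV[2]=[0, 0, 0, 0]
Initial: VV[3]=[0, 0, 0, 0]
Event 1: LOCAL 0: VV[0][0]++ -> VV[0]=[1, 0, 0, 0]
Event 2: SEND 3->0: VV[3][3]++ -> VV[3]=[0, 0, 0, 1], msg_vec=[0, 0, 0, 1]; VV[0]=max(VV[0],msg_vec) then VV[0][0]++ -> VV[0]=[2, 0, 0, 1]
Event 3: LOCAL 1: VV[1][1]++ -> VV[1]=[0, 1, 0, 0]
Event 4: LOCAL 2: VV[2][2]++ -> VV[2]=[0, 0, 1, 0]
Event 5: LOCAL 3: VV[3][3]++ -> VV[3]=[0, 0, 0, 2]
Event 6: SEND 1->2: VV[1][1]++ -> VV[1]=[0, 2, 0, 0], msg_vec=[0, 2, 0, 0]; VV[2]=max(VV[2],msg_vec) then VV[2][2]++ -> VV[2]=[0, 2, 2, 0]
Final vectors: VV[0]=[2, 0, 0, 1]; VV[1]=[0, 2, 0, 0]; VV[2]=[0, 2, 2, 0]; VV[3]=[0, 0, 0, 2]

Answer: 0 0 0 2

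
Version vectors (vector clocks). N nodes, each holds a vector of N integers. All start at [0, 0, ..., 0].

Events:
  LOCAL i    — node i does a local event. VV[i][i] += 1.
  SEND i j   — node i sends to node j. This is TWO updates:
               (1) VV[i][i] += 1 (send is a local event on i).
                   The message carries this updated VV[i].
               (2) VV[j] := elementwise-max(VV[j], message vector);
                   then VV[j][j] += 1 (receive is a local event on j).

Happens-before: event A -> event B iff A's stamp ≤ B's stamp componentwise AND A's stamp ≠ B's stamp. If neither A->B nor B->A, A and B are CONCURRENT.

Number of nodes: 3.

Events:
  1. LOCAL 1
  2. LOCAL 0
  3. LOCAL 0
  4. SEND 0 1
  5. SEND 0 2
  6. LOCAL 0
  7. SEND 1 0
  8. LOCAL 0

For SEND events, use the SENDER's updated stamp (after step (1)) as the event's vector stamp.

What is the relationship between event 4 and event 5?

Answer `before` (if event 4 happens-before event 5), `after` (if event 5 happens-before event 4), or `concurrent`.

Answer: before

Derivation:
Initial: VV[0]=[0, 0, 0]
Initial: VV[1]=[0, 0, 0]
Initial: VV[2]=[0, 0, 0]
Event 1: LOCAL 1: VV[1][1]++ -> VV[1]=[0, 1, 0]
Event 2: LOCAL 0: VV[0][0]++ -> VV[0]=[1, 0, 0]
Event 3: LOCAL 0: VV[0][0]++ -> VV[0]=[2, 0, 0]
Event 4: SEND 0->1: VV[0][0]++ -> VV[0]=[3, 0, 0], msg_vec=[3, 0, 0]; VV[1]=max(VV[1],msg_vec) then VV[1][1]++ -> VV[1]=[3, 2, 0]
Event 5: SEND 0->2: VV[0][0]++ -> VV[0]=[4, 0, 0], msg_vec=[4, 0, 0]; VV[2]=max(VV[2],msg_vec) then VV[2][2]++ -> VV[2]=[4, 0, 1]
Event 6: LOCAL 0: VV[0][0]++ -> VV[0]=[5, 0, 0]
Event 7: SEND 1->0: VV[1][1]++ -> VV[1]=[3, 3, 0], msg_vec=[3, 3, 0]; VV[0]=max(VV[0],msg_vec) then VV[0][0]++ -> VV[0]=[6, 3, 0]
Event 8: LOCAL 0: VV[0][0]++ -> VV[0]=[7, 3, 0]
Event 4 stamp: [3, 0, 0]
Event 5 stamp: [4, 0, 0]
[3, 0, 0] <= [4, 0, 0]? True
[4, 0, 0] <= [3, 0, 0]? False
Relation: before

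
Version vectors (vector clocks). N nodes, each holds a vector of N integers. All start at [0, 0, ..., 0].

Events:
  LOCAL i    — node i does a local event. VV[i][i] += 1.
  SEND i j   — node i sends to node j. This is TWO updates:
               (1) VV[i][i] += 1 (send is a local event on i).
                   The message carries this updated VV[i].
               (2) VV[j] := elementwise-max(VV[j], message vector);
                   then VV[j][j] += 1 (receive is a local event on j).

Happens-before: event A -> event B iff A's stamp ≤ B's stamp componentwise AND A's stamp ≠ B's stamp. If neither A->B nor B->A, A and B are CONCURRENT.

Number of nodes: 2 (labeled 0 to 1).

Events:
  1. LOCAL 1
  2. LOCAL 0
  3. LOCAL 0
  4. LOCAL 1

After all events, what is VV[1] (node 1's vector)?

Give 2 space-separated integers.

Answer: 0 2

Derivation:
Initial: VV[0]=[0, 0]
Initial: VV[1]=[0, 0]
Event 1: LOCAL 1: VV[1][1]++ -> VV[1]=[0, 1]
Event 2: LOCAL 0: VV[0][0]++ -> VV[0]=[1, 0]
Event 3: LOCAL 0: VV[0][0]++ -> VV[0]=[2, 0]
Event 4: LOCAL 1: VV[1][1]++ -> VV[1]=[0, 2]
Final vectors: VV[0]=[2, 0]; VV[1]=[0, 2]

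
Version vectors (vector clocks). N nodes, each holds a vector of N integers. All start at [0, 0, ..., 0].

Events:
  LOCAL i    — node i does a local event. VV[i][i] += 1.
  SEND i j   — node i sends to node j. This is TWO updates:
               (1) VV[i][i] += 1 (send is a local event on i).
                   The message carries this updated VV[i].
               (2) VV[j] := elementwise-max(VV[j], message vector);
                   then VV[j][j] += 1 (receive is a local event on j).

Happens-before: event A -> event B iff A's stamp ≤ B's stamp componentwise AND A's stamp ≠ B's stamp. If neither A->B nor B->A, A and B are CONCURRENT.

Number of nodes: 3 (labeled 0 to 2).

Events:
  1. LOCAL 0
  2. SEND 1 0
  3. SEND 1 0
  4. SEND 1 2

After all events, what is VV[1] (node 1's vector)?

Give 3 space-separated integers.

Initial: VV[0]=[0, 0, 0]
Initial: VV[1]=[0, 0, 0]
Initial: VV[2]=[0, 0, 0]
Event 1: LOCAL 0: VV[0][0]++ -> VV[0]=[1, 0, 0]
Event 2: SEND 1->0: VV[1][1]++ -> VV[1]=[0, 1, 0], msg_vec=[0, 1, 0]; VV[0]=max(VV[0],msg_vec) then VV[0][0]++ -> VV[0]=[2, 1, 0]
Event 3: SEND 1->0: VV[1][1]++ -> VV[1]=[0, 2, 0], msg_vec=[0, 2, 0]; VV[0]=max(VV[0],msg_vec) then VV[0][0]++ -> VV[0]=[3, 2, 0]
Event 4: SEND 1->2: VV[1][1]++ -> VV[1]=[0, 3, 0], msg_vec=[0, 3, 0]; VV[2]=max(VV[2],msg_vec) then VV[2][2]++ -> VV[2]=[0, 3, 1]
Final vectors: VV[0]=[3, 2, 0]; VV[1]=[0, 3, 0]; VV[2]=[0, 3, 1]

Answer: 0 3 0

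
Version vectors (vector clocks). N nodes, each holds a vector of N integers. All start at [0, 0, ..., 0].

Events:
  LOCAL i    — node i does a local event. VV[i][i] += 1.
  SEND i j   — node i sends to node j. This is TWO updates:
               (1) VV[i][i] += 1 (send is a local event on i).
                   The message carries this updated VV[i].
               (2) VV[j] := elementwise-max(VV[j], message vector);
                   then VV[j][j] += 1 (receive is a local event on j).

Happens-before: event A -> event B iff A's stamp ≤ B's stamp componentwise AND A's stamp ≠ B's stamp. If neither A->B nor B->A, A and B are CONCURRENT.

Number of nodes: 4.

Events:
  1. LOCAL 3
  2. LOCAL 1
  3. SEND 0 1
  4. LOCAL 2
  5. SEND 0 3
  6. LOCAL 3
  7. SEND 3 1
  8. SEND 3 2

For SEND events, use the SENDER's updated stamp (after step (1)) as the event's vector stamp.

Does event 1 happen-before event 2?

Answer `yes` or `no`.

Answer: no

Derivation:
Initial: VV[0]=[0, 0, 0, 0]
Initial: VV[1]=[0, 0, 0, 0]
Initial: VV[2]=[0, 0, 0, 0]
Initial: VV[3]=[0, 0, 0, 0]
Event 1: LOCAL 3: VV[3][3]++ -> VV[3]=[0, 0, 0, 1]
Event 2: LOCAL 1: VV[1][1]++ -> VV[1]=[0, 1, 0, 0]
Event 3: SEND 0->1: VV[0][0]++ -> VV[0]=[1, 0, 0, 0], msg_vec=[1, 0, 0, 0]; VV[1]=max(VV[1],msg_vec) then VV[1][1]++ -> VV[1]=[1, 2, 0, 0]
Event 4: LOCAL 2: VV[2][2]++ -> VV[2]=[0, 0, 1, 0]
Event 5: SEND 0->3: VV[0][0]++ -> VV[0]=[2, 0, 0, 0], msg_vec=[2, 0, 0, 0]; VV[3]=max(VV[3],msg_vec) then VV[3][3]++ -> VV[3]=[2, 0, 0, 2]
Event 6: LOCAL 3: VV[3][3]++ -> VV[3]=[2, 0, 0, 3]
Event 7: SEND 3->1: VV[3][3]++ -> VV[3]=[2, 0, 0, 4], msg_vec=[2, 0, 0, 4]; VV[1]=max(VV[1],msg_vec) then VV[1][1]++ -> VV[1]=[2, 3, 0, 4]
Event 8: SEND 3->2: VV[3][3]++ -> VV[3]=[2, 0, 0, 5], msg_vec=[2, 0, 0, 5]; VV[2]=max(VV[2],msg_vec) then VV[2][2]++ -> VV[2]=[2, 0, 2, 5]
Event 1 stamp: [0, 0, 0, 1]
Event 2 stamp: [0, 1, 0, 0]
[0, 0, 0, 1] <= [0, 1, 0, 0]? False. Equal? False. Happens-before: False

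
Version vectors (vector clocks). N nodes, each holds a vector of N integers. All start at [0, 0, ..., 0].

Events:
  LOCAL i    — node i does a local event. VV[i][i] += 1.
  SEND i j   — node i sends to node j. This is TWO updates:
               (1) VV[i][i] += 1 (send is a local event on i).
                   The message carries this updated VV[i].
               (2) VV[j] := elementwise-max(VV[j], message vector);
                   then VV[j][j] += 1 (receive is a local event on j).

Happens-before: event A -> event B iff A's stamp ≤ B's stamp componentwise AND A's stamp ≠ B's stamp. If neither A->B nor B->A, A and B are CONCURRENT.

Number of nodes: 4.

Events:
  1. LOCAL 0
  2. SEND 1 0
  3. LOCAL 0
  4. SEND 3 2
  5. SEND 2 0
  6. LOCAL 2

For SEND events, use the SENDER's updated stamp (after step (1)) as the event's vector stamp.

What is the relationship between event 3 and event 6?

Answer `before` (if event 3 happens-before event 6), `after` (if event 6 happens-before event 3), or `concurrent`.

Answer: concurrent

Derivation:
Initial: VV[0]=[0, 0, 0, 0]
Initial: VV[1]=[0, 0, 0, 0]
Initial: VV[2]=[0, 0, 0, 0]
Initial: VV[3]=[0, 0, 0, 0]
Event 1: LOCAL 0: VV[0][0]++ -> VV[0]=[1, 0, 0, 0]
Event 2: SEND 1->0: VV[1][1]++ -> VV[1]=[0, 1, 0, 0], msg_vec=[0, 1, 0, 0]; VV[0]=max(VV[0],msg_vec) then VV[0][0]++ -> VV[0]=[2, 1, 0, 0]
Event 3: LOCAL 0: VV[0][0]++ -> VV[0]=[3, 1, 0, 0]
Event 4: SEND 3->2: VV[3][3]++ -> VV[3]=[0, 0, 0, 1], msg_vec=[0, 0, 0, 1]; VV[2]=max(VV[2],msg_vec) then VV[2][2]++ -> VV[2]=[0, 0, 1, 1]
Event 5: SEND 2->0: VV[2][2]++ -> VV[2]=[0, 0, 2, 1], msg_vec=[0, 0, 2, 1]; VV[0]=max(VV[0],msg_vec) then VV[0][0]++ -> VV[0]=[4, 1, 2, 1]
Event 6: LOCAL 2: VV[2][2]++ -> VV[2]=[0, 0, 3, 1]
Event 3 stamp: [3, 1, 0, 0]
Event 6 stamp: [0, 0, 3, 1]
[3, 1, 0, 0] <= [0, 0, 3, 1]? False
[0, 0, 3, 1] <= [3, 1, 0, 0]? False
Relation: concurrent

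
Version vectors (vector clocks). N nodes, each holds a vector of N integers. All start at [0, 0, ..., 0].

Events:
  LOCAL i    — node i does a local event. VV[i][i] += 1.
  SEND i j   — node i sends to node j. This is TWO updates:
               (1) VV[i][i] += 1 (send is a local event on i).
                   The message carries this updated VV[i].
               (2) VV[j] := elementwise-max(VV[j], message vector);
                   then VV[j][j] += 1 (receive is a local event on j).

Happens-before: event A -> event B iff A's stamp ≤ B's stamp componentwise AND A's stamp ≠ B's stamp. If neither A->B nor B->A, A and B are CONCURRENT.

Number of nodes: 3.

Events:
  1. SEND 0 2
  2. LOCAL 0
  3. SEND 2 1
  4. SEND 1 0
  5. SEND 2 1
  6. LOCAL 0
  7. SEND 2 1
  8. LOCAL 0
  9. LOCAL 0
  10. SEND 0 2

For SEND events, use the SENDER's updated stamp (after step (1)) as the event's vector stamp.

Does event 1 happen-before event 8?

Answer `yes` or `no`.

Answer: yes

Derivation:
Initial: VV[0]=[0, 0, 0]
Initial: VV[1]=[0, 0, 0]
Initial: VV[2]=[0, 0, 0]
Event 1: SEND 0->2: VV[0][0]++ -> VV[0]=[1, 0, 0], msg_vec=[1, 0, 0]; VV[2]=max(VV[2],msg_vec) then VV[2][2]++ -> VV[2]=[1, 0, 1]
Event 2: LOCAL 0: VV[0][0]++ -> VV[0]=[2, 0, 0]
Event 3: SEND 2->1: VV[2][2]++ -> VV[2]=[1, 0, 2], msg_vec=[1, 0, 2]; VV[1]=max(VV[1],msg_vec) then VV[1][1]++ -> VV[1]=[1, 1, 2]
Event 4: SEND 1->0: VV[1][1]++ -> VV[1]=[1, 2, 2], msg_vec=[1, 2, 2]; VV[0]=max(VV[0],msg_vec) then VV[0][0]++ -> VV[0]=[3, 2, 2]
Event 5: SEND 2->1: VV[2][2]++ -> VV[2]=[1, 0, 3], msg_vec=[1, 0, 3]; VV[1]=max(VV[1],msg_vec) then VV[1][1]++ -> VV[1]=[1, 3, 3]
Event 6: LOCAL 0: VV[0][0]++ -> VV[0]=[4, 2, 2]
Event 7: SEND 2->1: VV[2][2]++ -> VV[2]=[1, 0, 4], msg_vec=[1, 0, 4]; VV[1]=max(VV[1],msg_vec) then VV[1][1]++ -> VV[1]=[1, 4, 4]
Event 8: LOCAL 0: VV[0][0]++ -> VV[0]=[5, 2, 2]
Event 9: LOCAL 0: VV[0][0]++ -> VV[0]=[6, 2, 2]
Event 10: SEND 0->2: VV[0][0]++ -> VV[0]=[7, 2, 2], msg_vec=[7, 2, 2]; VV[2]=max(VV[2],msg_vec) then VV[2][2]++ -> VV[2]=[7, 2, 5]
Event 1 stamp: [1, 0, 0]
Event 8 stamp: [5, 2, 2]
[1, 0, 0] <= [5, 2, 2]? True. Equal? False. Happens-before: True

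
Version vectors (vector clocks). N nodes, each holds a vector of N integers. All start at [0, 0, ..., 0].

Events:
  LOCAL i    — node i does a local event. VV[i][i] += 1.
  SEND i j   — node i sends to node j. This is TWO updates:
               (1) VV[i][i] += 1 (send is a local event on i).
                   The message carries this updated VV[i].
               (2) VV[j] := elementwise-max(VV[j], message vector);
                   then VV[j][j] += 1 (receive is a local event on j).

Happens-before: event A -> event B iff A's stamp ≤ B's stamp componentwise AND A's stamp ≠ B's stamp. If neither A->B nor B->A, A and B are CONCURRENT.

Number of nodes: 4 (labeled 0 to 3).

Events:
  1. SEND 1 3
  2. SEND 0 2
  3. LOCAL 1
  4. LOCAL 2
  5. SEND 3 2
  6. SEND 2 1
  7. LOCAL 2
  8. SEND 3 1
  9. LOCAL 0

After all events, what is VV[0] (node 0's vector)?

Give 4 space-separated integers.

Initial: VV[0]=[0, 0, 0, 0]
Initial: VV[1]=[0, 0, 0, 0]
Initial: VV[2]=[0, 0, 0, 0]
Initial: VV[3]=[0, 0, 0, 0]
Event 1: SEND 1->3: VV[1][1]++ -> VV[1]=[0, 1, 0, 0], msg_vec=[0, 1, 0, 0]; VV[3]=max(VV[3],msg_vec) then VV[3][3]++ -> VV[3]=[0, 1, 0, 1]
Event 2: SEND 0->2: VV[0][0]++ -> VV[0]=[1, 0, 0, 0], msg_vec=[1, 0, 0, 0]; VV[2]=max(VV[2],msg_vec) then VV[2][2]++ -> VV[2]=[1, 0, 1, 0]
Event 3: LOCAL 1: VV[1][1]++ -> VV[1]=[0, 2, 0, 0]
Event 4: LOCAL 2: VV[2][2]++ -> VV[2]=[1, 0, 2, 0]
Event 5: SEND 3->2: VV[3][3]++ -> VV[3]=[0, 1, 0, 2], msg_vec=[0, 1, 0, 2]; VV[2]=max(VV[2],msg_vec) then VV[2][2]++ -> VV[2]=[1, 1, 3, 2]
Event 6: SEND 2->1: VV[2][2]++ -> VV[2]=[1, 1, 4, 2], msg_vec=[1, 1, 4, 2]; VV[1]=max(VV[1],msg_vec) then VV[1][1]++ -> VV[1]=[1, 3, 4, 2]
Event 7: LOCAL 2: VV[2][2]++ -> VV[2]=[1, 1, 5, 2]
Event 8: SEND 3->1: VV[3][3]++ -> VV[3]=[0, 1, 0, 3], msg_vec=[0, 1, 0, 3]; VV[1]=max(VV[1],msg_vec) then VV[1][1]++ -> VV[1]=[1, 4, 4, 3]
Event 9: LOCAL 0: VV[0][0]++ -> VV[0]=[2, 0, 0, 0]
Final vectors: VV[0]=[2, 0, 0, 0]; VV[1]=[1, 4, 4, 3]; VV[2]=[1, 1, 5, 2]; VV[3]=[0, 1, 0, 3]

Answer: 2 0 0 0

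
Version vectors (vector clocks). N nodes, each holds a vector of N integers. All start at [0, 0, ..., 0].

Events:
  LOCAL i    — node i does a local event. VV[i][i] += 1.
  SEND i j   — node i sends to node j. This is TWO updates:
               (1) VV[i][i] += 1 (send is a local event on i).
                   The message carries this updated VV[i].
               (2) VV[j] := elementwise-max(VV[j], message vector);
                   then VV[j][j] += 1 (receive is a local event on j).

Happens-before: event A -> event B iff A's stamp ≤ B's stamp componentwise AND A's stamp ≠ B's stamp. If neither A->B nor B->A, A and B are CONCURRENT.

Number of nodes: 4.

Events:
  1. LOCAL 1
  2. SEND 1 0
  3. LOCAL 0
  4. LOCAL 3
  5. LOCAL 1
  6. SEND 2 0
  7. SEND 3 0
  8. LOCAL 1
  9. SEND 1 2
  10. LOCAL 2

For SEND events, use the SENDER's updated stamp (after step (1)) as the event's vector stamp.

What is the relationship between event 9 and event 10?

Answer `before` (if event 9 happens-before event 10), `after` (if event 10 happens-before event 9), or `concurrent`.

Answer: before

Derivation:
Initial: VV[0]=[0, 0, 0, 0]
Initial: VV[1]=[0, 0, 0, 0]
Initial: VV[2]=[0, 0, 0, 0]
Initial: VV[3]=[0, 0, 0, 0]
Event 1: LOCAL 1: VV[1][1]++ -> VV[1]=[0, 1, 0, 0]
Event 2: SEND 1->0: VV[1][1]++ -> VV[1]=[0, 2, 0, 0], msg_vec=[0, 2, 0, 0]; VV[0]=max(VV[0],msg_vec) then VV[0][0]++ -> VV[0]=[1, 2, 0, 0]
Event 3: LOCAL 0: VV[0][0]++ -> VV[0]=[2, 2, 0, 0]
Event 4: LOCAL 3: VV[3][3]++ -> VV[3]=[0, 0, 0, 1]
Event 5: LOCAL 1: VV[1][1]++ -> VV[1]=[0, 3, 0, 0]
Event 6: SEND 2->0: VV[2][2]++ -> VV[2]=[0, 0, 1, 0], msg_vec=[0, 0, 1, 0]; VV[0]=max(VV[0],msg_vec) then VV[0][0]++ -> VV[0]=[3, 2, 1, 0]
Event 7: SEND 3->0: VV[3][3]++ -> VV[3]=[0, 0, 0, 2], msg_vec=[0, 0, 0, 2]; VV[0]=max(VV[0],msg_vec) then VV[0][0]++ -> VV[0]=[4, 2, 1, 2]
Event 8: LOCAL 1: VV[1][1]++ -> VV[1]=[0, 4, 0, 0]
Event 9: SEND 1->2: VV[1][1]++ -> VV[1]=[0, 5, 0, 0], msg_vec=[0, 5, 0, 0]; VV[2]=max(VV[2],msg_vec) then VV[2][2]++ -> VV[2]=[0, 5, 2, 0]
Event 10: LOCAL 2: VV[2][2]++ -> VV[2]=[0, 5, 3, 0]
Event 9 stamp: [0, 5, 0, 0]
Event 10 stamp: [0, 5, 3, 0]
[0, 5, 0, 0] <= [0, 5, 3, 0]? True
[0, 5, 3, 0] <= [0, 5, 0, 0]? False
Relation: before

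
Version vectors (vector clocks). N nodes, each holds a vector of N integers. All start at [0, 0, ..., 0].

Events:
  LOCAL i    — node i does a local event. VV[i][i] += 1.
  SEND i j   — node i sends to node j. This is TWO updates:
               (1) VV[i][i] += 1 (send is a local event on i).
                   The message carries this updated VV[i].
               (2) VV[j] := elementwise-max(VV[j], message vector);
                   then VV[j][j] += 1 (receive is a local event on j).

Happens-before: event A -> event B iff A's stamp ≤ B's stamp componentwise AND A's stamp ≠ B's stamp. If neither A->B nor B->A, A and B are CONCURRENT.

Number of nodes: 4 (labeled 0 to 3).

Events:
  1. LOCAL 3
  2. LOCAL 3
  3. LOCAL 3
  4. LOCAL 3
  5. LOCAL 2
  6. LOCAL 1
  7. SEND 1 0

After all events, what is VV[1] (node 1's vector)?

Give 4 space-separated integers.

Initial: VV[0]=[0, 0, 0, 0]
Initial: VV[1]=[0, 0, 0, 0]
Initial: VV[2]=[0, 0, 0, 0]
Initial: VV[3]=[0, 0, 0, 0]
Event 1: LOCAL 3: VV[3][3]++ -> VV[3]=[0, 0, 0, 1]
Event 2: LOCAL 3: VV[3][3]++ -> VV[3]=[0, 0, 0, 2]
Event 3: LOCAL 3: VV[3][3]++ -> VV[3]=[0, 0, 0, 3]
Event 4: LOCAL 3: VV[3][3]++ -> VV[3]=[0, 0, 0, 4]
Event 5: LOCAL 2: VV[2][2]++ -> VV[2]=[0, 0, 1, 0]
Event 6: LOCAL 1: VV[1][1]++ -> VV[1]=[0, 1, 0, 0]
Event 7: SEND 1->0: VV[1][1]++ -> VV[1]=[0, 2, 0, 0], msg_vec=[0, 2, 0, 0]; VV[0]=max(VV[0],msg_vec) then VV[0][0]++ -> VV[0]=[1, 2, 0, 0]
Final vectors: VV[0]=[1, 2, 0, 0]; VV[1]=[0, 2, 0, 0]; VV[2]=[0, 0, 1, 0]; VV[3]=[0, 0, 0, 4]

Answer: 0 2 0 0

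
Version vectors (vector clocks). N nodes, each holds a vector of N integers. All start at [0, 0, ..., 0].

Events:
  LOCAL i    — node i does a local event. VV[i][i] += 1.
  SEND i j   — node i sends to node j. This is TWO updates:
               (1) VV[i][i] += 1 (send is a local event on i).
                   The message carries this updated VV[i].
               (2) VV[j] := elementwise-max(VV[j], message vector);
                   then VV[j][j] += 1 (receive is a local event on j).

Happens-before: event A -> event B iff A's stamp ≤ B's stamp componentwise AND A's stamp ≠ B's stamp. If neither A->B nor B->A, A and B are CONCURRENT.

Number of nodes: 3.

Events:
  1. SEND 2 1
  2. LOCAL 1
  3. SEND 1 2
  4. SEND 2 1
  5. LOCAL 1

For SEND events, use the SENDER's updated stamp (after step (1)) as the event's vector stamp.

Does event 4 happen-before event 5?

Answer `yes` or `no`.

Answer: yes

Derivation:
Initial: VV[0]=[0, 0, 0]
Initial: VV[1]=[0, 0, 0]
Initial: VV[2]=[0, 0, 0]
Event 1: SEND 2->1: VV[2][2]++ -> VV[2]=[0, 0, 1], msg_vec=[0, 0, 1]; VV[1]=max(VV[1],msg_vec) then VV[1][1]++ -> VV[1]=[0, 1, 1]
Event 2: LOCAL 1: VV[1][1]++ -> VV[1]=[0, 2, 1]
Event 3: SEND 1->2: VV[1][1]++ -> VV[1]=[0, 3, 1], msg_vec=[0, 3, 1]; VV[2]=max(VV[2],msg_vec) then VV[2][2]++ -> VV[2]=[0, 3, 2]
Event 4: SEND 2->1: VV[2][2]++ -> VV[2]=[0, 3, 3], msg_vec=[0, 3, 3]; VV[1]=max(VV[1],msg_vec) then VV[1][1]++ -> VV[1]=[0, 4, 3]
Event 5: LOCAL 1: VV[1][1]++ -> VV[1]=[0, 5, 3]
Event 4 stamp: [0, 3, 3]
Event 5 stamp: [0, 5, 3]
[0, 3, 3] <= [0, 5, 3]? True. Equal? False. Happens-before: True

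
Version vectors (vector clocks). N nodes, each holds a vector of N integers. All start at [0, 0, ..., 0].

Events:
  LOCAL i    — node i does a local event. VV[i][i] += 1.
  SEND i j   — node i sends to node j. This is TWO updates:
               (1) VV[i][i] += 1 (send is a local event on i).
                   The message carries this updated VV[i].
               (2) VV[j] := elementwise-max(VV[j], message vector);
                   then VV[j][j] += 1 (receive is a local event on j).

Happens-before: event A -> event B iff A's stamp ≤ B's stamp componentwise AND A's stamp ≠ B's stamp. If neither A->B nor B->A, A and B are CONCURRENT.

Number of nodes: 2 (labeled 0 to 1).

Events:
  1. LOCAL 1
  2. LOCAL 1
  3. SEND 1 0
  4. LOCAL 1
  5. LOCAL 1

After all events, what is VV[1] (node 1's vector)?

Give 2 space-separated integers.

Initial: VV[0]=[0, 0]
Initial: VV[1]=[0, 0]
Event 1: LOCAL 1: VV[1][1]++ -> VV[1]=[0, 1]
Event 2: LOCAL 1: VV[1][1]++ -> VV[1]=[0, 2]
Event 3: SEND 1->0: VV[1][1]++ -> VV[1]=[0, 3], msg_vec=[0, 3]; VV[0]=max(VV[0],msg_vec) then VV[0][0]++ -> VV[0]=[1, 3]
Event 4: LOCAL 1: VV[1][1]++ -> VV[1]=[0, 4]
Event 5: LOCAL 1: VV[1][1]++ -> VV[1]=[0, 5]
Final vectors: VV[0]=[1, 3]; VV[1]=[0, 5]

Answer: 0 5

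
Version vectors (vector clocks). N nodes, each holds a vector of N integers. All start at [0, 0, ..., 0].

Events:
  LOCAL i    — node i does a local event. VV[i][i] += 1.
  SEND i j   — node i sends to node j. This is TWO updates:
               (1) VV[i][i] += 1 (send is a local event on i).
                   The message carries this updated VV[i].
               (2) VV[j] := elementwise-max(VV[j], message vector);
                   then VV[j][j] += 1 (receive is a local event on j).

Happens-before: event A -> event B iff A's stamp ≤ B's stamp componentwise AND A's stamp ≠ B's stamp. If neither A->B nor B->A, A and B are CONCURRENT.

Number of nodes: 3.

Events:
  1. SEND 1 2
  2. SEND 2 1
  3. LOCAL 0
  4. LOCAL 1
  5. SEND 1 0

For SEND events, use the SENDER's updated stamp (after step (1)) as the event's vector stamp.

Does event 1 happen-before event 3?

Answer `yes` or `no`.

Answer: no

Derivation:
Initial: VV[0]=[0, 0, 0]
Initial: VV[1]=[0, 0, 0]
Initial: VV[2]=[0, 0, 0]
Event 1: SEND 1->2: VV[1][1]++ -> VV[1]=[0, 1, 0], msg_vec=[0, 1, 0]; VV[2]=max(VV[2],msg_vec) then VV[2][2]++ -> VV[2]=[0, 1, 1]
Event 2: SEND 2->1: VV[2][2]++ -> VV[2]=[0, 1, 2], msg_vec=[0, 1, 2]; VV[1]=max(VV[1],msg_vec) then VV[1][1]++ -> VV[1]=[0, 2, 2]
Event 3: LOCAL 0: VV[0][0]++ -> VV[0]=[1, 0, 0]
Event 4: LOCAL 1: VV[1][1]++ -> VV[1]=[0, 3, 2]
Event 5: SEND 1->0: VV[1][1]++ -> VV[1]=[0, 4, 2], msg_vec=[0, 4, 2]; VV[0]=max(VV[0],msg_vec) then VV[0][0]++ -> VV[0]=[2, 4, 2]
Event 1 stamp: [0, 1, 0]
Event 3 stamp: [1, 0, 0]
[0, 1, 0] <= [1, 0, 0]? False. Equal? False. Happens-before: False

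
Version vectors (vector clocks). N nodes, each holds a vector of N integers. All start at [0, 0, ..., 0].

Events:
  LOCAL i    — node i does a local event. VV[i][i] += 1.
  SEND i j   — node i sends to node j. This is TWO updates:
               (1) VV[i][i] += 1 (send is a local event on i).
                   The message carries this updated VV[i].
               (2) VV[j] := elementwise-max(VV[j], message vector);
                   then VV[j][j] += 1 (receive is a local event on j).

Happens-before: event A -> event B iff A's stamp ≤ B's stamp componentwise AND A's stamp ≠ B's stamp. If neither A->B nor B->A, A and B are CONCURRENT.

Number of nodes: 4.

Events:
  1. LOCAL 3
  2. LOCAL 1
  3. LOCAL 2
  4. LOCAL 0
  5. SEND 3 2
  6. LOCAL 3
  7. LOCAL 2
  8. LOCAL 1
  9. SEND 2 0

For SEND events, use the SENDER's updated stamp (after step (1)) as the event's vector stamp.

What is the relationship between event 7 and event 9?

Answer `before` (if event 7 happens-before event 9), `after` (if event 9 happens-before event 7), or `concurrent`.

Initial: VV[0]=[0, 0, 0, 0]
Initial: VV[1]=[0, 0, 0, 0]
Initial: VV[2]=[0, 0, 0, 0]
Initial: VV[3]=[0, 0, 0, 0]
Event 1: LOCAL 3: VV[3][3]++ -> VV[3]=[0, 0, 0, 1]
Event 2: LOCAL 1: VV[1][1]++ -> VV[1]=[0, 1, 0, 0]
Event 3: LOCAL 2: VV[2][2]++ -> VV[2]=[0, 0, 1, 0]
Event 4: LOCAL 0: VV[0][0]++ -> VV[0]=[1, 0, 0, 0]
Event 5: SEND 3->2: VV[3][3]++ -> VV[3]=[0, 0, 0, 2], msg_vec=[0, 0, 0, 2]; VV[2]=max(VV[2],msg_vec) then VV[2][2]++ -> VV[2]=[0, 0, 2, 2]
Event 6: LOCAL 3: VV[3][3]++ -> VV[3]=[0, 0, 0, 3]
Event 7: LOCAL 2: VV[2][2]++ -> VV[2]=[0, 0, 3, 2]
Event 8: LOCAL 1: VV[1][1]++ -> VV[1]=[0, 2, 0, 0]
Event 9: SEND 2->0: VV[2][2]++ -> VV[2]=[0, 0, 4, 2], msg_vec=[0, 0, 4, 2]; VV[0]=max(VV[0],msg_vec) then VV[0][0]++ -> VV[0]=[2, 0, 4, 2]
Event 7 stamp: [0, 0, 3, 2]
Event 9 stamp: [0, 0, 4, 2]
[0, 0, 3, 2] <= [0, 0, 4, 2]? True
[0, 0, 4, 2] <= [0, 0, 3, 2]? False
Relation: before

Answer: before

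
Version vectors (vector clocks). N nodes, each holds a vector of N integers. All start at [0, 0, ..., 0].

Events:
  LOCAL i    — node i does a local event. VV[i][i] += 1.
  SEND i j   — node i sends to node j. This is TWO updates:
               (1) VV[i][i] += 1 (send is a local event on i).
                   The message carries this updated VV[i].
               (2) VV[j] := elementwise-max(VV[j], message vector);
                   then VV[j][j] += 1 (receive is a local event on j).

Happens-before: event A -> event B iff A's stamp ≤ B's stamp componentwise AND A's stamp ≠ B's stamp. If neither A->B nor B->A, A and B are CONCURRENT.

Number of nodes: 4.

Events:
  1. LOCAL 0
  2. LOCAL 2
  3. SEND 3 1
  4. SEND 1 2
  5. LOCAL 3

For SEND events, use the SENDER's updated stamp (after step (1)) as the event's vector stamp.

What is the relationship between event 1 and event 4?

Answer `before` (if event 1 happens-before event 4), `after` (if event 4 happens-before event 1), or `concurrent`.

Answer: concurrent

Derivation:
Initial: VV[0]=[0, 0, 0, 0]
Initial: VV[1]=[0, 0, 0, 0]
Initial: VV[2]=[0, 0, 0, 0]
Initial: VV[3]=[0, 0, 0, 0]
Event 1: LOCAL 0: VV[0][0]++ -> VV[0]=[1, 0, 0, 0]
Event 2: LOCAL 2: VV[2][2]++ -> VV[2]=[0, 0, 1, 0]
Event 3: SEND 3->1: VV[3][3]++ -> VV[3]=[0, 0, 0, 1], msg_vec=[0, 0, 0, 1]; VV[1]=max(VV[1],msg_vec) then VV[1][1]++ -> VV[1]=[0, 1, 0, 1]
Event 4: SEND 1->2: VV[1][1]++ -> VV[1]=[0, 2, 0, 1], msg_vec=[0, 2, 0, 1]; VV[2]=max(VV[2],msg_vec) then VV[2][2]++ -> VV[2]=[0, 2, 2, 1]
Event 5: LOCAL 3: VV[3][3]++ -> VV[3]=[0, 0, 0, 2]
Event 1 stamp: [1, 0, 0, 0]
Event 4 stamp: [0, 2, 0, 1]
[1, 0, 0, 0] <= [0, 2, 0, 1]? False
[0, 2, 0, 1] <= [1, 0, 0, 0]? False
Relation: concurrent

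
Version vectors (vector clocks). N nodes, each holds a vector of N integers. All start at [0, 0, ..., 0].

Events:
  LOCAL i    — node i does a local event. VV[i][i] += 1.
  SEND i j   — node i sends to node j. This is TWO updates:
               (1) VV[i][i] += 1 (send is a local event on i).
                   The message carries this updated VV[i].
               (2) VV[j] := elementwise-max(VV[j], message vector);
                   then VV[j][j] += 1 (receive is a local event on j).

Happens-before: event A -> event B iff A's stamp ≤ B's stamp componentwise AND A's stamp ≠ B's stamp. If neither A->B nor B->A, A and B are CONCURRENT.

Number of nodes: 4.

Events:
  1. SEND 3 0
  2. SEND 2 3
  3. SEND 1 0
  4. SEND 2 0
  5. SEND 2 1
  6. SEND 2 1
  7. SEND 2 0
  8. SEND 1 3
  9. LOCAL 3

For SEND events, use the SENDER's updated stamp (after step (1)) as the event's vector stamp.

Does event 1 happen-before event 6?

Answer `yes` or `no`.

Answer: no

Derivation:
Initial: VV[0]=[0, 0, 0, 0]
Initial: VV[1]=[0, 0, 0, 0]
Initial: VV[2]=[0, 0, 0, 0]
Initial: VV[3]=[0, 0, 0, 0]
Event 1: SEND 3->0: VV[3][3]++ -> VV[3]=[0, 0, 0, 1], msg_vec=[0, 0, 0, 1]; VV[0]=max(VV[0],msg_vec) then VV[0][0]++ -> VV[0]=[1, 0, 0, 1]
Event 2: SEND 2->3: VV[2][2]++ -> VV[2]=[0, 0, 1, 0], msg_vec=[0, 0, 1, 0]; VV[3]=max(VV[3],msg_vec) then VV[3][3]++ -> VV[3]=[0, 0, 1, 2]
Event 3: SEND 1->0: VV[1][1]++ -> VV[1]=[0, 1, 0, 0], msg_vec=[0, 1, 0, 0]; VV[0]=max(VV[0],msg_vec) then VV[0][0]++ -> VV[0]=[2, 1, 0, 1]
Event 4: SEND 2->0: VV[2][2]++ -> VV[2]=[0, 0, 2, 0], msg_vec=[0, 0, 2, 0]; VV[0]=max(VV[0],msg_vec) then VV[0][0]++ -> VV[0]=[3, 1, 2, 1]
Event 5: SEND 2->1: VV[2][2]++ -> VV[2]=[0, 0, 3, 0], msg_vec=[0, 0, 3, 0]; VV[1]=max(VV[1],msg_vec) then VV[1][1]++ -> VV[1]=[0, 2, 3, 0]
Event 6: SEND 2->1: VV[2][2]++ -> VV[2]=[0, 0, 4, 0], msg_vec=[0, 0, 4, 0]; VV[1]=max(VV[1],msg_vec) then VV[1][1]++ -> VV[1]=[0, 3, 4, 0]
Event 7: SEND 2->0: VV[2][2]++ -> VV[2]=[0, 0, 5, 0], msg_vec=[0, 0, 5, 0]; VV[0]=max(VV[0],msg_vec) then VV[0][0]++ -> VV[0]=[4, 1, 5, 1]
Event 8: SEND 1->3: VV[1][1]++ -> VV[1]=[0, 4, 4, 0], msg_vec=[0, 4, 4, 0]; VV[3]=max(VV[3],msg_vec) then VV[3][3]++ -> VV[3]=[0, 4, 4, 3]
Event 9: LOCAL 3: VV[3][3]++ -> VV[3]=[0, 4, 4, 4]
Event 1 stamp: [0, 0, 0, 1]
Event 6 stamp: [0, 0, 4, 0]
[0, 0, 0, 1] <= [0, 0, 4, 0]? False. Equal? False. Happens-before: False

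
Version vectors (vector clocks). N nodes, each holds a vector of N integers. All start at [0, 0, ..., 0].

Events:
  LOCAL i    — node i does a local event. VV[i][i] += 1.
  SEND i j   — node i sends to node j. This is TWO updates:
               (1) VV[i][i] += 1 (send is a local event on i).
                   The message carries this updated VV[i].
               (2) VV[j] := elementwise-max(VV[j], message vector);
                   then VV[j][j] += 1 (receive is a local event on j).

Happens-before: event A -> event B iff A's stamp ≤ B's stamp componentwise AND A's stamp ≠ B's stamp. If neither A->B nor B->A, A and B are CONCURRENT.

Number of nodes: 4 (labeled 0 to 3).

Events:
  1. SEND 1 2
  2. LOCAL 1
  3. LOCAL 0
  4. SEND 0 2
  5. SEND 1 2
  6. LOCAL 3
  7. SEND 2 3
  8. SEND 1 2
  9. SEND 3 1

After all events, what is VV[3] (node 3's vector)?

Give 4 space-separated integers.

Initial: VV[0]=[0, 0, 0, 0]
Initial: VV[1]=[0, 0, 0, 0]
Initial: VV[2]=[0, 0, 0, 0]
Initial: VV[3]=[0, 0, 0, 0]
Event 1: SEND 1->2: VV[1][1]++ -> VV[1]=[0, 1, 0, 0], msg_vec=[0, 1, 0, 0]; VV[2]=max(VV[2],msg_vec) then VV[2][2]++ -> VV[2]=[0, 1, 1, 0]
Event 2: LOCAL 1: VV[1][1]++ -> VV[1]=[0, 2, 0, 0]
Event 3: LOCAL 0: VV[0][0]++ -> VV[0]=[1, 0, 0, 0]
Event 4: SEND 0->2: VV[0][0]++ -> VV[0]=[2, 0, 0, 0], msg_vec=[2, 0, 0, 0]; VV[2]=max(VV[2],msg_vec) then VV[2][2]++ -> VV[2]=[2, 1, 2, 0]
Event 5: SEND 1->2: VV[1][1]++ -> VV[1]=[0, 3, 0, 0], msg_vec=[0, 3, 0, 0]; VV[2]=max(VV[2],msg_vec) then VV[2][2]++ -> VV[2]=[2, 3, 3, 0]
Event 6: LOCAL 3: VV[3][3]++ -> VV[3]=[0, 0, 0, 1]
Event 7: SEND 2->3: VV[2][2]++ -> VV[2]=[2, 3, 4, 0], msg_vec=[2, 3, 4, 0]; VV[3]=max(VV[3],msg_vec) then VV[3][3]++ -> VV[3]=[2, 3, 4, 2]
Event 8: SEND 1->2: VV[1][1]++ -> VV[1]=[0, 4, 0, 0], msg_vec=[0, 4, 0, 0]; VV[2]=max(VV[2],msg_vec) then VV[2][2]++ -> VV[2]=[2, 4, 5, 0]
Event 9: SEND 3->1: VV[3][3]++ -> VV[3]=[2, 3, 4, 3], msg_vec=[2, 3, 4, 3]; VV[1]=max(VV[1],msg_vec) then VV[1][1]++ -> VV[1]=[2, 5, 4, 3]
Final vectors: VV[0]=[2, 0, 0, 0]; VV[1]=[2, 5, 4, 3]; VV[2]=[2, 4, 5, 0]; VV[3]=[2, 3, 4, 3]

Answer: 2 3 4 3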